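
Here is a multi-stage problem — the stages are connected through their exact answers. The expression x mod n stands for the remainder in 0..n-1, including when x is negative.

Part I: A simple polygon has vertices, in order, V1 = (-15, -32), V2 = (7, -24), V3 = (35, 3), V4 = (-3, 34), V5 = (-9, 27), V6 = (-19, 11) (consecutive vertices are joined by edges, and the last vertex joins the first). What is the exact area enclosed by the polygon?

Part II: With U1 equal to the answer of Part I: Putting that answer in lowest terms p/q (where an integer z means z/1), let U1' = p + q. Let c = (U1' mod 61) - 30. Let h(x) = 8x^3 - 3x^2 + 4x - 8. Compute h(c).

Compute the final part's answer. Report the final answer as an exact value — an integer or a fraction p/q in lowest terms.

-22604

Part I: cross terms: (-15*-24 - 7*-32)=584, (7*3 - 35*-24)=861, (35*34 - -3*3)=1199, (-3*27 - -9*34)=225, (-9*11 - -19*27)=414, (-19*-32 - -15*11)=773; twice the area = |4056| = 4056; area = 2028; answer 2028
Part II: U1 = 2028; threaded value p + q = 2029; c = -14; 8*(-14)^3 - 3*(-14)^2 + 4*(-14)^1 - 8 = (-21952) + (-588) + (-56) + (-8) = -22604; answer -22604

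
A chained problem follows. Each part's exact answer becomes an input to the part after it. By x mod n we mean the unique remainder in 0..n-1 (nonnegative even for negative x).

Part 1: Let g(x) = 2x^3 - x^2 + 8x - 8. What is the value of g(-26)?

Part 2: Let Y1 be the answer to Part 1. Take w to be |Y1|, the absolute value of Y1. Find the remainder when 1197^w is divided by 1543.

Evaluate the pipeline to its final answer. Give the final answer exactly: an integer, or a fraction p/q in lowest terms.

925

Part 1: 2*(-26)^3 - 1*(-26)^2 + 8*(-26)^1 - 8 = (-35152) + (-676) + (-208) + (-8) = -36044; answer -36044
Part 2: Y1 = -36044; w = 36044; squarings mod 1543: 1197^1=1197, 1197^2=905, 1197^4=1235, 1197^8=741, 1197^16=1316, 1197^32=610, 1197^64=237, 1197^128=621, 1197^256=1434, 1197^512=1080, 1197^1024=1435, 1197^2048=863, 1197^4096=1043, 1197^8192=34, 1197^16384=1156, 1197^32768=98; 1197^36044 = 1197^4 * 1197^8 * 1197^64 * 1197^128 * 1197^1024 * 1197^2048 * 1197^32768 = 925 (mod 1543); answer 925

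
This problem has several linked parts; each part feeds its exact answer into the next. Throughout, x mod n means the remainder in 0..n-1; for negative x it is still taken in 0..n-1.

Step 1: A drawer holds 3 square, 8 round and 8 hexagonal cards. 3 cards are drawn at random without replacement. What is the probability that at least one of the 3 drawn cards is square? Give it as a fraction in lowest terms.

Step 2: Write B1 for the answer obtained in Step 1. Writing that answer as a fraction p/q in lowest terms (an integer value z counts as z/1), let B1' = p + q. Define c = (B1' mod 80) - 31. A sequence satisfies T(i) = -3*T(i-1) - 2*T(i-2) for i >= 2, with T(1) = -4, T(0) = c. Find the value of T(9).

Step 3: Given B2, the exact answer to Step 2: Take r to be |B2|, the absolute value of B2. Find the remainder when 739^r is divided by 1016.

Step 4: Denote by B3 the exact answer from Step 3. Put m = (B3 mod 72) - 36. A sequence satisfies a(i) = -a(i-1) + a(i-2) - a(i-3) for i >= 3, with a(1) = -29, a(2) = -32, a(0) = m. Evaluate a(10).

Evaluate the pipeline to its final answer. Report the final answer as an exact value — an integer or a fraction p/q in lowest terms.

-48

Step 1: total draws C(19,3) = 969; complement C(16,3) = 560; favorable 969 - 560 = 409; P = 409/969; answer 409/969
Step 2: B1 = 409/969; threaded value p + q = 1378; c = -13; T(2) = -3*(-4) - 2*(-13) = 38; iterating: T(2)=38, T(3)=-106, T(4)=242, T(5)=-514, T(6)=1058, T(7)=-2146, T(8)=4322, T(9)=-8674; answer -8674
Step 3: B2 = -8674; r = 8674; squarings mod 1016: 739^1=739, 739^2=529, 739^4=441, 739^8=425, 739^16=793, 739^32=961, 739^64=993, 739^128=529, 739^256=441, 739^512=425, 739^1024=793, 739^2048=961, 739^4096=993, 739^8192=529; 739^8674 = 739^2 * 739^32 * 739^64 * 739^128 * 739^256 * 739^8192 = 841 (mod 1016); answer 841
Step 4: B3 = 841; m = 13; a(3) = -1*(-32) + 1*(-29) - 1*(13) = -10; iterating: a(3)=-10, a(4)=7, a(5)=15, a(6)=2, a(7)=6, a(8)=-19, a(9)=23, a(10)=-48; answer -48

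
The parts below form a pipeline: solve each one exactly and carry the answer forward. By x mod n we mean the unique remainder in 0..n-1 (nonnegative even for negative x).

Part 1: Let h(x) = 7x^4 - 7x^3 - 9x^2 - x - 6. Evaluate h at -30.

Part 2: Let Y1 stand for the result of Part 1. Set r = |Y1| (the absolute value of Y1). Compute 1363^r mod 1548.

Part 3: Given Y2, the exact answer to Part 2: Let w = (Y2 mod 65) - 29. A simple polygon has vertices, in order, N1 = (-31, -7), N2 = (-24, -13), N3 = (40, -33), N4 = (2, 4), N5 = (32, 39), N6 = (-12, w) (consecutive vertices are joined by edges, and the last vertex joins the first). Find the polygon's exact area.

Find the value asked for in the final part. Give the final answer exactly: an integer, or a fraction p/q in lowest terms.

Part 1: 7*(-30)^4 - 7*(-30)^3 - 9*(-30)^2 - 1*(-30)^1 - 6 = (5670000) + (189000) + (-8100) + (30) + (-6) = 5850924; answer 5850924
Part 2: Y1 = 5850924; r = 5850924; squarings mod 1548: 1363^1=1363, 1363^2=169, 1363^4=697, 1363^8=1285, 1363^16=1057, 1363^32=1141, 1363^64=13, 1363^128=169, 1363^256=697, 1363^512=1285, 1363^1024=1057, 1363^2048=1141, 1363^4096=13, 1363^8192=169, 1363^16384=697, 1363^32768=1285, 1363^65536=1057, 1363^131072=1141, 1363^262144=13, 1363^524288=169, 1363^1048576=697, 1363^2097152=1285, 1363^4194304=1057; 1363^5850924 = 1363^4 * 1363^8 * 1363^32 * 1363^256 * 1363^512 * 1363^1024 * 1363^16384 * 1363^65536 * 1363^524288 * 1363^1048576 * 1363^4194304 = 1225 (mod 1548); answer 1225
Part 3: Y2 = 1225; w = 26; cross terms: (-31*-13 - -24*-7)=235, (-24*-33 - 40*-13)=1312, (40*4 - 2*-33)=226, (2*39 - 32*4)=-50, (32*26 - -12*39)=1300, (-12*-7 - -31*26)=890; twice the area = |3913| = 3913; area = 3913/2; answer 3913/2

3913/2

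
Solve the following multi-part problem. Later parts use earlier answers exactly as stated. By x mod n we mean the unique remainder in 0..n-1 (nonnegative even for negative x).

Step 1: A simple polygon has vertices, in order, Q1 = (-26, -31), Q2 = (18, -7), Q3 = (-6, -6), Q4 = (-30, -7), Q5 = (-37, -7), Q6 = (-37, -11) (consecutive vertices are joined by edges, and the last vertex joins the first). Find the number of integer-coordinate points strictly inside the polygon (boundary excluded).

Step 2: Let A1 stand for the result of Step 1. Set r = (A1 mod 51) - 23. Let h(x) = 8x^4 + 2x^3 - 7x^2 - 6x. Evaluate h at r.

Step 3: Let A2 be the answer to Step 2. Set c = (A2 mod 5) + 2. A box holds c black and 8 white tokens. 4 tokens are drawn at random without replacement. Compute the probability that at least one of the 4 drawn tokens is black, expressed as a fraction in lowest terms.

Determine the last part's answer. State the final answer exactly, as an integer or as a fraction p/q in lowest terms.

Step 1: cross terms: (-26*-7 - 18*-31)=740, (18*-6 - -6*-7)=-150, (-6*-7 - -30*-6)=-138, (-30*-7 - -37*-7)=-49, (-37*-11 - -37*-7)=148, (-37*-31 - -26*-11)=861; twice the area = |1412| = 1412; area = 706; boundary points = 4 + 1 + 1 + 7 + 4 + 1 = 18; strictly interior points = area - boundary/2 + 1 = 698; answer 698
Step 2: A1 = 698; r = 12; 8*(12)^4 + 2*(12)^3 - 7*(12)^2 - 6*(12)^1 = (165888) + (3456) + (-1008) + (-72) = 168264; answer 168264
Step 3: A2 = 168264; c = 6; total draws C(14,4) = 1001; complement C(8,4) = 70; favorable 1001 - 70 = 931; P = 133/143; answer 133/143

133/143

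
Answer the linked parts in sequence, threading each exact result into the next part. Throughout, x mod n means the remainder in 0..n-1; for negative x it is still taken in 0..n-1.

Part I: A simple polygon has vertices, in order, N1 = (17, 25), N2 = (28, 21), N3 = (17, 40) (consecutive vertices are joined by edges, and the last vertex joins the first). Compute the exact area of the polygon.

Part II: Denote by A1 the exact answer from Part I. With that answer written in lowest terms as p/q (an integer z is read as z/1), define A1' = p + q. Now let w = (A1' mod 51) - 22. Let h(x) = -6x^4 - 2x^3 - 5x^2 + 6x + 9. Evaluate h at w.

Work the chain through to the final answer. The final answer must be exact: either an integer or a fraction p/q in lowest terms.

-23911

Part I: cross terms: (17*21 - 28*25)=-343, (28*40 - 17*21)=763, (17*25 - 17*40)=-255; twice the area = |165| = 165; area = 165/2; answer 165/2
Part II: A1 = 165/2; threaded value p + q = 167; w = -8; -6*(-8)^4 - 2*(-8)^3 - 5*(-8)^2 + 6*(-8)^1 + 9 = (-24576) + (1024) + (-320) + (-48) + (9) = -23911; answer -23911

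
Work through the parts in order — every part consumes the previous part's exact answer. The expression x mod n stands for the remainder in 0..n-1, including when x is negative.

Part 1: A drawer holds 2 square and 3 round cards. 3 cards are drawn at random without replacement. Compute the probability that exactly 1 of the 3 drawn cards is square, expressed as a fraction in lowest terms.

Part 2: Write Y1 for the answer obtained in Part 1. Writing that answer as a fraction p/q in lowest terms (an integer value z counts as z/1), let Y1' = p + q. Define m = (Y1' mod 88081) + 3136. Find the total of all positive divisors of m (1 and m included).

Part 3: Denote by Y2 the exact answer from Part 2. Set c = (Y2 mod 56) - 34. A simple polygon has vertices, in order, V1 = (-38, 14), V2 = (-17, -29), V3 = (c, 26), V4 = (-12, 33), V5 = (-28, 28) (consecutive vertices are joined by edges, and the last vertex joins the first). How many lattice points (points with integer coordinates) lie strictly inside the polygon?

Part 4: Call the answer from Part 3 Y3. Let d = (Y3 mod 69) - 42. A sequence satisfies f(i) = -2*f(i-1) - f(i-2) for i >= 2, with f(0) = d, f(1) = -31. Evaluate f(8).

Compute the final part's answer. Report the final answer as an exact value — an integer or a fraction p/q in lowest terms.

Part 1: total draws C(5,3) = 10; favorable C(2,1)*C(3,2) = 6; P = 3/5; answer 3/5
Part 2: Y1 = 3/5; threaded value p + q = 8; m = 3144; 3144 = 2^3 * 3 * 131; sigma = (1 + 2 + 4 + 8) * (1 + 3) * (1 + 131) = 15 * 4 * 132 = 7920; answer 7920
Part 3: Y2 = 7920; c = -10; cross terms: (-38*-29 - -17*14)=1340, (-17*26 - -10*-29)=-732, (-10*33 - -12*26)=-18, (-12*28 - -28*33)=588, (-28*14 - -38*28)=672; twice the area = |1850| = 1850; area = 925; boundary points = 1 + 1 + 1 + 1 + 2 = 6; strictly interior points = area - boundary/2 + 1 = 923; answer 923
Part 4: Y3 = 923; d = -16; f(2) = -2*(-31) - 1*(-16) = 78; iterating: f(2)=78, f(3)=-125, f(4)=172, f(5)=-219, f(6)=266, f(7)=-313, f(8)=360; answer 360

360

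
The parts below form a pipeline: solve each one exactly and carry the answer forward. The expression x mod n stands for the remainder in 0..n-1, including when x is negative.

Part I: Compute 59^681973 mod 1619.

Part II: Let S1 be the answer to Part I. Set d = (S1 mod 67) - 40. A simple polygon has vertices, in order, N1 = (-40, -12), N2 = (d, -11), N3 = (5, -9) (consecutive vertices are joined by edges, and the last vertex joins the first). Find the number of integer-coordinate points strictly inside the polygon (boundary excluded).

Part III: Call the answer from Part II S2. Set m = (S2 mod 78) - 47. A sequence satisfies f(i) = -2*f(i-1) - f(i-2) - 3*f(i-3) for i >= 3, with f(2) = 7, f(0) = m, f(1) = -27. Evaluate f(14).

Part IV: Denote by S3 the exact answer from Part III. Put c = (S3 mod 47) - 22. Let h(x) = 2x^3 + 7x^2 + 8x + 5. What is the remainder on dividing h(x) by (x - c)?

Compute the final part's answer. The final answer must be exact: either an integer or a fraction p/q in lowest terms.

470

Part I: squarings mod 1619: 59^1=59, 59^2=243, 59^4=765, 59^8=766, 59^16=678, 59^32=1507, 59^64=1211, 59^128=1326, 59^256=42, 59^512=145, 59^1024=1597, 59^2048=484, 59^4096=1120, 59^8192=1294, 59^16384=390, 59^32768=1533, 59^65536=920, 59^131072=1282, 59^262144=239, 59^524288=456; 59^681973 = 59^1 * 59^4 * 59^16 * 59^32 * 59^64 * 59^128 * 59^256 * 59^512 * 59^1024 * 59^8192 * 59^16384 * 59^131072 * 59^524288 = 1153 (mod 1619); answer 1153
Part II: S1 = 1153; d = -26; cross terms: (-40*-11 - -26*-12)=128, (-26*-9 - 5*-11)=289, (5*-12 - -40*-9)=-420; twice the area = |-3| = 3; area = 3/2; boundary points = 1 + 1 + 3 = 5; strictly interior points = area - boundary/2 + 1 = 0; answer 0
Part III: S2 = 0; m = -47; f(3) = -2*(7) - 1*(-27) - 3*(-47) = 154; iterating: f(3)=154, f(4)=-234, f(5)=293, f(6)=-814, f(7)=2037, f(8)=-4139, f(9)=8683, f(10)=-19338, f(11)=42410, f(12)=-91531, f(13)=198666, f(14)=-433031; answer -433031
Part IV: S3 = -433031; c = 5; remainder = value at the root: 2*(5)^3 + 7*(5)^2 + 8*(5)^1 + 5 = (250) + (175) + (40) + (5) = 470; answer 470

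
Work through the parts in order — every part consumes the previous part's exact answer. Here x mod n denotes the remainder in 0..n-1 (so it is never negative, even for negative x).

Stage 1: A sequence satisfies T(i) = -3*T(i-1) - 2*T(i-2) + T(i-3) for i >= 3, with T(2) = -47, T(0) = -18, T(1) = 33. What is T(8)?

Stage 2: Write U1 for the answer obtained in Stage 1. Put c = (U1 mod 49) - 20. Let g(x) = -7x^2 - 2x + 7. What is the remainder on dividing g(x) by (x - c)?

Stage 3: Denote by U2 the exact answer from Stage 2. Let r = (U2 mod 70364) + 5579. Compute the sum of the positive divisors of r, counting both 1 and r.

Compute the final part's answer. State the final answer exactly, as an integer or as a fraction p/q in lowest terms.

Stage 1: T(3) = -3*(-47) - 2*(33) + 1*(-18) = 57; iterating: T(3)=57, T(4)=-44, T(5)=-29, T(6)=232, T(7)=-682, T(8)=1553; answer 1553
Stage 2: U1 = 1553; c = 14; remainder = value at the root: -7*(14)^2 - 2*(14)^1 + 7 = (-1372) + (-28) + (7) = -1393; answer -1393
Stage 3: U2 = -1393; r = 74550; 74550 = 2 * 3 * 5^2 * 7 * 71; sigma = (1 + 2) * (1 + 3) * (1 + 5 + 25) * (1 + 7) * (1 + 71) = 3 * 4 * 31 * 8 * 72 = 214272; answer 214272

214272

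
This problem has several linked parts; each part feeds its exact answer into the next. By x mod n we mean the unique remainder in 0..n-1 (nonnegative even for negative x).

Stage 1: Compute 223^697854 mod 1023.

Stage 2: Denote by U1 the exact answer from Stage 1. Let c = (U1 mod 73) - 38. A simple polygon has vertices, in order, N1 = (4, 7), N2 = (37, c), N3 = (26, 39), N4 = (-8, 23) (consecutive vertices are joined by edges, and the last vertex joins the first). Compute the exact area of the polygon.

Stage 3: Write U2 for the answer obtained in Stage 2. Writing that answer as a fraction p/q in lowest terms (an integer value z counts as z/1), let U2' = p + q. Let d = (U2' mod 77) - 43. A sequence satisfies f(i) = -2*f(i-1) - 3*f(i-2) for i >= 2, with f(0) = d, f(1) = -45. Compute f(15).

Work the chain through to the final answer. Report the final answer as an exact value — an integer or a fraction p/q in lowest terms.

-242403

Stage 1: squarings mod 1023: 223^1=223, 223^2=625, 223^4=862, 223^8=346, 223^16=25, 223^32=625, 223^64=862, 223^128=346, 223^256=25, 223^512=625, 223^1024=862, 223^2048=346, 223^4096=25, 223^8192=625, 223^16384=862, 223^32768=346, 223^65536=25, 223^131072=625, 223^262144=862, 223^524288=346; 223^697854 = 223^2 * 223^4 * 223^8 * 223^16 * 223^32 * 223^64 * 223^128 * 223^256 * 223^1024 * 223^8192 * 223^32768 * 223^131072 * 223^524288 = 466 (mod 1023); answer 466
Stage 2: U1 = 466; c = -10; cross terms: (4*-10 - 37*7)=-299, (37*39 - 26*-10)=1703, (26*23 - -8*39)=910, (-8*7 - 4*23)=-148; twice the area = |2166| = 2166; area = 1083; answer 1083
Stage 3: U2 = 1083; threaded value p + q = 1084; d = -37; f(2) = -2*(-45) - 3*(-37) = 201; iterating: f(2)=201, f(3)=-267, f(4)=-69, f(5)=939, f(6)=-1671, f(7)=525, f(8)=3963, f(9)=-9501, f(10)=7113, f(11)=14277, f(12)=-49893, f(13)=56955, f(14)=35769, f(15)=-242403; answer -242403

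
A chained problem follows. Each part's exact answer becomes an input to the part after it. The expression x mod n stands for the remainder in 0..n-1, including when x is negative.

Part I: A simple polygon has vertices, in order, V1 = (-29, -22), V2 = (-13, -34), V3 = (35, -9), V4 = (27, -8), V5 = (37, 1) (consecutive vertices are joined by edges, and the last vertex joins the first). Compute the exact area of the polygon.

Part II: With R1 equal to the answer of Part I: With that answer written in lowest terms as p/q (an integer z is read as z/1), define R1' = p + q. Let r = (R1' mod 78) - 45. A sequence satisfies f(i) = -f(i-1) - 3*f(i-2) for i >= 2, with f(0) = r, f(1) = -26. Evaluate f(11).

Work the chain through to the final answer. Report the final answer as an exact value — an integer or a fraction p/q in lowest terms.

Part I: cross terms: (-29*-34 - -13*-22)=700, (-13*-9 - 35*-34)=1307, (35*-8 - 27*-9)=-37, (27*1 - 37*-8)=323, (37*-22 - -29*1)=-785; twice the area = |1508| = 1508; area = 754; answer 754
Part II: R1 = 754; threaded value p + q = 755; r = 8; f(2) = -1*(-26) - 3*(8) = 2; iterating: f(2)=2, f(3)=76, f(4)=-82, f(5)=-146, f(6)=392, f(7)=46, f(8)=-1222, f(9)=1084, f(10)=2582, f(11)=-5834; answer -5834

-5834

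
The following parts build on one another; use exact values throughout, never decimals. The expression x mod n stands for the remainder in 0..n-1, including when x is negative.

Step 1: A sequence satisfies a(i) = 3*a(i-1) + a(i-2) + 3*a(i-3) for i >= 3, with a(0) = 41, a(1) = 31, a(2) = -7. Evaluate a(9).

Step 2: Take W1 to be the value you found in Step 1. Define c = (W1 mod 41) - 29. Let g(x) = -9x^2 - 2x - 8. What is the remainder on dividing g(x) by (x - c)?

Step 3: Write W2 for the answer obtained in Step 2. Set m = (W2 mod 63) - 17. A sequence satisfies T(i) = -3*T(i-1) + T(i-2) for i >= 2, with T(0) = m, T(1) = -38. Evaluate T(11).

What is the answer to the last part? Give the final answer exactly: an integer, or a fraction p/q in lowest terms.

-5376278

Step 1: a(3) = 3*(-7) + 1*(31) + 3*(41) = 133; iterating: a(3)=133, a(4)=485, a(5)=1567, a(6)=5585, a(7)=19777, a(8)=69617, a(9)=245383; answer 245383
Step 2: W1 = 245383; c = 10; remainder = value at the root: -9*(10)^2 - 2*(10)^1 - 8 = (-900) + (-20) + (-8) = -928; answer -928
Step 3: W2 = -928; m = 0; T(2) = -3*(-38) + 1*(0) = 114; iterating: T(2)=114, T(3)=-380, T(4)=1254, T(5)=-4142, T(6)=13680, T(7)=-45182, T(8)=149226, T(9)=-492860, T(10)=1627806, T(11)=-5376278; answer -5376278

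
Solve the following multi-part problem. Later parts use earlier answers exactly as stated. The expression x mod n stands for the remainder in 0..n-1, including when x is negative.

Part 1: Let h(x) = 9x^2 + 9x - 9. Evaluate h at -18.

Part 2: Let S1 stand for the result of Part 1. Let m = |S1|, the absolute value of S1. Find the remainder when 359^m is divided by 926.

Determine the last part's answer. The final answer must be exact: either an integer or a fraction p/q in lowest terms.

Part 1: 9*(-18)^2 + 9*(-18)^1 - 9 = (2916) + (-162) + (-9) = 2745; answer 2745
Part 2: S1 = 2745; m = 2745; squarings mod 926: 359^1=359, 359^2=167, 359^4=109, 359^8=769, 359^16=573, 359^32=525, 359^64=603, 359^128=617, 359^256=103, 359^512=423, 359^1024=211, 359^2048=73; 359^2745 = 359^1 * 359^8 * 359^16 * 359^32 * 359^128 * 359^512 * 359^2048 = 549 (mod 926); answer 549

549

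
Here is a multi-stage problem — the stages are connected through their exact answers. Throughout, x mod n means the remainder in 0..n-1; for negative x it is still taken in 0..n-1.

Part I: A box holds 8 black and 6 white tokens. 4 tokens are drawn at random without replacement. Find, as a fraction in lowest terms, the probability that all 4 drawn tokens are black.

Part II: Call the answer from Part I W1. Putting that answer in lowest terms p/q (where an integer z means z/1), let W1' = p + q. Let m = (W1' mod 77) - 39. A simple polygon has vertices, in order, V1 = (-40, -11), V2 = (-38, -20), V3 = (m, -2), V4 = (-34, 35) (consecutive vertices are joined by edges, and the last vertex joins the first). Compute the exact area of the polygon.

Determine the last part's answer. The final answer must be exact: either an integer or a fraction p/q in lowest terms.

Part I: total draws C(14,4) = 1001; favorable C(8,4) = 70; P = 10/143; answer 10/143
Part II: W1 = 10/143; threaded value p + q = 153; m = 37; cross terms: (-40*-20 - -38*-11)=382, (-38*-2 - 37*-20)=816, (37*35 - -34*-2)=1227, (-34*-11 - -40*35)=1774; twice the area = |4199| = 4199; area = 4199/2; answer 4199/2

4199/2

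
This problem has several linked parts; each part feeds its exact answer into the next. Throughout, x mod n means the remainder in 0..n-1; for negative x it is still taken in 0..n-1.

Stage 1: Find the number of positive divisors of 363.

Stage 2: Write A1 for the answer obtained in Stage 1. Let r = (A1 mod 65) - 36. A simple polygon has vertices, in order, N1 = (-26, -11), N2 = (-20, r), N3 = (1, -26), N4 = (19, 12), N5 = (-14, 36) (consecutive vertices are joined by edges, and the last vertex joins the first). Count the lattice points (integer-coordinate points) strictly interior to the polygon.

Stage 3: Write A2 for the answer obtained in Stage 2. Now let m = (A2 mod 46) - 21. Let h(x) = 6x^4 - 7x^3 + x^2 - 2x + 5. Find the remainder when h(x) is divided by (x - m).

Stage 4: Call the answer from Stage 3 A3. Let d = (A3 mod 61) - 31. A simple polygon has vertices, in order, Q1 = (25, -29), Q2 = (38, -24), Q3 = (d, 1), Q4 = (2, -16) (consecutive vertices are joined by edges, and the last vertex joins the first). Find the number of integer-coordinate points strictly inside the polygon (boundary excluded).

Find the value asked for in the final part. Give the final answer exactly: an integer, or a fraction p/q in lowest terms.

Stage 1: 363 = 3 * 11^2; number of divisors = (1+1) * (2+1) = 6; answer 6
Stage 2: A1 = 6; r = -30; cross terms: (-26*-30 - -20*-11)=560, (-20*-26 - 1*-30)=550, (1*12 - 19*-26)=506, (19*36 - -14*12)=852, (-14*-11 - -26*36)=1090; twice the area = |3558| = 3558; area = 1779; boundary points = 1 + 1 + 2 + 3 + 1 = 8; strictly interior points = area - boundary/2 + 1 = 1776; answer 1776
Stage 3: A2 = 1776; m = 7; remainder = value at the root: 6*(7)^4 - 7*(7)^3 + 1*(7)^2 - 2*(7)^1 + 5 = (14406) + (-2401) + (49) + (-14) + (5) = 12045; answer 12045
Stage 4: A3 = 12045; d = -3; cross terms: (25*-24 - 38*-29)=502, (38*1 - -3*-24)=-34, (-3*-16 - 2*1)=46, (2*-29 - 25*-16)=342; twice the area = |856| = 856; area = 428; boundary points = 1 + 1 + 1 + 1 = 4; strictly interior points = area - boundary/2 + 1 = 427; answer 427

427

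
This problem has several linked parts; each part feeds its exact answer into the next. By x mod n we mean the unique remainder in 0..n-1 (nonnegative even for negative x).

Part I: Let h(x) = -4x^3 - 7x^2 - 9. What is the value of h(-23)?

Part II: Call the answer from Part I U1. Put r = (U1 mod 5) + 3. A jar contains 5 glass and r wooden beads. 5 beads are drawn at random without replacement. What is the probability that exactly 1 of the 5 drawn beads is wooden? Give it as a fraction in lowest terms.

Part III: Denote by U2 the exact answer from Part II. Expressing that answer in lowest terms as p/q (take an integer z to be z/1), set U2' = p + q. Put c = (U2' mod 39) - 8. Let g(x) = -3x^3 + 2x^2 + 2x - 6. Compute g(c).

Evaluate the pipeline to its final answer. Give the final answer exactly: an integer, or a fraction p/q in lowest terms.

Part I: -4*(-23)^3 - 7*(-23)^2 - 9 = (48668) + (-3703) + (-9) = 44956; answer 44956
Part II: U1 = 44956; r = 4; total draws C(9,5) = 126; favorable C(4,1)*C(5,4) = 20; P = 10/63; answer 10/63
Part III: U2 = 10/63; threaded value p + q = 73; c = 26; -3*(26)^3 + 2*(26)^2 + 2*(26)^1 - 6 = (-52728) + (1352) + (52) + (-6) = -51330; answer -51330

-51330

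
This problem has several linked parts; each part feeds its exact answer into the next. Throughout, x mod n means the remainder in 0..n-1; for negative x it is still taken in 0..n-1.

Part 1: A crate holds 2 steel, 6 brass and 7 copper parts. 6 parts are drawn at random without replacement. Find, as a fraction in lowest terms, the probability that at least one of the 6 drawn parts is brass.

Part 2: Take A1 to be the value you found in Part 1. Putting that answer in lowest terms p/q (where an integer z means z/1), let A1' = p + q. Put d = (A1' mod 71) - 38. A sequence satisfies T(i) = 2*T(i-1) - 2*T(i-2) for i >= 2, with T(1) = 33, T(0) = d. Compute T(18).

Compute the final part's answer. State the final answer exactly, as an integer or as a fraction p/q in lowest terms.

Part 1: total draws C(15,6) = 5005; complement C(9,6) = 84; favorable 5005 - 84 = 4921; P = 703/715; answer 703/715
Part 2: A1 = 703/715; threaded value p + q = 1418; d = 31; T(2) = 2*(33) - 2*(31) = 4; iterating: T(2)=4, T(3)=-58, T(4)=-124, T(5)=-132, T(6)=-16, T(7)=232, T(8)=496, T(9)=528, T(10)=64, T(11)=-928, T(12)=-1984, T(13)=-2112, T(14)=-256, T(15)=3712, T(16)=7936, T(17)=8448, T(18)=1024; answer 1024

1024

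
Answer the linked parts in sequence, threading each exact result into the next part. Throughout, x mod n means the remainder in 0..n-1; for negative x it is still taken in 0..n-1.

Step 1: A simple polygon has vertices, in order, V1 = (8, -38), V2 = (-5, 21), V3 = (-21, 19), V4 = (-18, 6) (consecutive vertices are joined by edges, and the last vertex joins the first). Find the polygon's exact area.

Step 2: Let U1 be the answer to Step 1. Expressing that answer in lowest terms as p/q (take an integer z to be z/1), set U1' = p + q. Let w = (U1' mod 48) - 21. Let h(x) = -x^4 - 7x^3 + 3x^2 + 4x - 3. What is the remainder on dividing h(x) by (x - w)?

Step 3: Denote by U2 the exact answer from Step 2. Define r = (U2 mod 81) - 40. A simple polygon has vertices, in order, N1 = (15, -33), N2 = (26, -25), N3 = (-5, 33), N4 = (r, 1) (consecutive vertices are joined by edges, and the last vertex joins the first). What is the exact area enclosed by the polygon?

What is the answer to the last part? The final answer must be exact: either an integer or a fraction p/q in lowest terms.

268

Step 1: cross terms: (8*21 - -5*-38)=-22, (-5*19 - -21*21)=346, (-21*6 - -18*19)=216, (-18*-38 - 8*6)=636; twice the area = |1176| = 1176; area = 588; answer 588
Step 2: U1 = 588; threaded value p + q = 589; w = -8; remainder = value at the root: -1*(-8)^4 - 7*(-8)^3 + 3*(-8)^2 + 4*(-8)^1 - 3 = (-4096) + (3584) + (192) + (-32) + (-3) = -355; answer -355
Step 3: U2 = -355; r = 10; cross terms: (15*-25 - 26*-33)=483, (26*33 - -5*-25)=733, (-5*1 - 10*33)=-335, (10*-33 - 15*1)=-345; twice the area = |536| = 536; area = 268; answer 268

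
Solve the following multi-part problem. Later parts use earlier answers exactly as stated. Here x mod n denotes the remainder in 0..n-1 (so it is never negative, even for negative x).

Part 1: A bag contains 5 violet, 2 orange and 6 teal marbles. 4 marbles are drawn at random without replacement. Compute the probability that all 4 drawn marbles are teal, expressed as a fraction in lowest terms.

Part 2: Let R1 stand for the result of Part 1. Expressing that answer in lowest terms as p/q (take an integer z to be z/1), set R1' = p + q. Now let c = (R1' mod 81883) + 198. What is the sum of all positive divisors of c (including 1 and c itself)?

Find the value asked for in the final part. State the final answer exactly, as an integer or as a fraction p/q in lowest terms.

660

Part 1: total draws C(13,4) = 715; favorable C(6,4) = 15; P = 3/143; answer 3/143
Part 2: R1 = 3/143; threaded value p + q = 146; c = 344; 344 = 2^3 * 43; sigma = (1 + 2 + 4 + 8) * (1 + 43) = 15 * 44 = 660; answer 660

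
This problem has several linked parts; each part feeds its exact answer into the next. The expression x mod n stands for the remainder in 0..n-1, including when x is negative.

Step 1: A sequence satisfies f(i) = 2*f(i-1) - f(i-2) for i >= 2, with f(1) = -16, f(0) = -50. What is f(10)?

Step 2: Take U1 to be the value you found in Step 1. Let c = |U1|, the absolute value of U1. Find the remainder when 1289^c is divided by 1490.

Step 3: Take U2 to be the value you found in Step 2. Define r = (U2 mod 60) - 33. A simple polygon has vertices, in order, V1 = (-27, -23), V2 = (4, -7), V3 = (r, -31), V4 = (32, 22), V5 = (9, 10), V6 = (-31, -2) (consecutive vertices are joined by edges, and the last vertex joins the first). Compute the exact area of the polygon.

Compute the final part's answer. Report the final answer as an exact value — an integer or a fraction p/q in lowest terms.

937

Step 1: f(2) = 2*(-16) - 1*(-50) = 18; iterating: f(2)=18, f(3)=52, f(4)=86, f(5)=120, f(6)=154, f(7)=188, f(8)=222, f(9)=256, f(10)=290; answer 290
Step 2: U1 = 290; c = 290; squarings mod 1490: 1289^1=1289, 1289^2=171, 1289^4=931, 1289^8=1071, 1289^16=1231, 1289^32=31, 1289^64=961, 1289^128=1211, 1289^256=361; 1289^290 = 1289^2 * 1289^32 * 1289^256 = 501 (mod 1490); answer 501
Step 3: U2 = 501; r = -12; cross terms: (-27*-7 - 4*-23)=281, (4*-31 - -12*-7)=-208, (-12*22 - 32*-31)=728, (32*10 - 9*22)=122, (9*-2 - -31*10)=292, (-31*-23 - -27*-2)=659; twice the area = |1874| = 1874; area = 937; answer 937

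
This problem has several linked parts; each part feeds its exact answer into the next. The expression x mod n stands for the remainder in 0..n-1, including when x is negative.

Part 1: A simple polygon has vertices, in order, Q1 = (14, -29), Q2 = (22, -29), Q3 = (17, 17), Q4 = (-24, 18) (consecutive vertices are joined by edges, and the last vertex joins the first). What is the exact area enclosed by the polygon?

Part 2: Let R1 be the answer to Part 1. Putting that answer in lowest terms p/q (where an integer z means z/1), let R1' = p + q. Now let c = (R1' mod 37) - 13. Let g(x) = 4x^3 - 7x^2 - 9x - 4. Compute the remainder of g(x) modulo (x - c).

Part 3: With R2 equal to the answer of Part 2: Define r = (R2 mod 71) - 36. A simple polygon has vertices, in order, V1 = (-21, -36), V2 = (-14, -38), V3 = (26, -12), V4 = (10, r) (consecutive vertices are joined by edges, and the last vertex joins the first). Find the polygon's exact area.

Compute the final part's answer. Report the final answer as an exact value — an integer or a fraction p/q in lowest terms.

464

Part 1: cross terms: (14*-29 - 22*-29)=232, (22*17 - 17*-29)=867, (17*18 - -24*17)=714, (-24*-29 - 14*18)=444; twice the area = |2257| = 2257; area = 2257/2; answer 2257/2
Part 2: R1 = 2257/2; threaded value p + q = 2259; c = -11; remainder = value at the root: 4*(-11)^3 - 7*(-11)^2 - 9*(-11)^1 - 4 = (-5324) + (-847) + (99) + (-4) = -6076; answer -6076
Part 3: R2 = -6076; r = -6; cross terms: (-21*-38 - -14*-36)=294, (-14*-12 - 26*-38)=1156, (26*-6 - 10*-12)=-36, (10*-36 - -21*-6)=-486; twice the area = |928| = 928; area = 464; answer 464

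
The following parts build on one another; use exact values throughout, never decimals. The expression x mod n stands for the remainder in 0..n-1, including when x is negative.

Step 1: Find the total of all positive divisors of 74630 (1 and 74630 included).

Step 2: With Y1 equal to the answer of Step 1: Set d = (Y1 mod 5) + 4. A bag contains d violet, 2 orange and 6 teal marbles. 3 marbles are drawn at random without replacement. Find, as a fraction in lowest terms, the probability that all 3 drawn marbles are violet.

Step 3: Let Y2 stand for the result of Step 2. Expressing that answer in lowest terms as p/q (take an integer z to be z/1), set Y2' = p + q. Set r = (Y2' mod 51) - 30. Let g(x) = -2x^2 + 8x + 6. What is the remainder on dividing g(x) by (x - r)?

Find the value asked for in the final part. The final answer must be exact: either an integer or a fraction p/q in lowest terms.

-1444

Step 1: 74630 = 2 * 5 * 17 * 439; sigma = (1 + 2) * (1 + 5) * (1 + 17) * (1 + 439) = 3 * 6 * 18 * 440 = 142560; answer 142560
Step 2: Y1 = 142560; d = 4; total draws C(12,3) = 220; favorable C(4,3) = 4; P = 1/55; answer 1/55
Step 3: Y2 = 1/55; threaded value p + q = 56; r = -25; remainder = value at the root: -2*(-25)^2 + 8*(-25)^1 + 6 = (-1250) + (-200) + (6) = -1444; answer -1444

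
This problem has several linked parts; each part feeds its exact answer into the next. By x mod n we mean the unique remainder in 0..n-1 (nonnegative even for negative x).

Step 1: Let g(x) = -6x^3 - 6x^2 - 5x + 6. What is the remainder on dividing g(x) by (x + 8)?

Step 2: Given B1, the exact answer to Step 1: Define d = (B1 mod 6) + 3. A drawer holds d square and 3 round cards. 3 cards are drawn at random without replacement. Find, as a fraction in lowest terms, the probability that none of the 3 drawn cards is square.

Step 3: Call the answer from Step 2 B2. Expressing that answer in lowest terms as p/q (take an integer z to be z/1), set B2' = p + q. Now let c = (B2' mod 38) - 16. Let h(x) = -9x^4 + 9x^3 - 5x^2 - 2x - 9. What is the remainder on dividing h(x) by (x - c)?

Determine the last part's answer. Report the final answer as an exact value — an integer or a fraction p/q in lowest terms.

Step 1: remainder = value at the root: -6*(-8)^3 - 6*(-8)^2 - 5*(-8)^1 + 6 = (3072) + (-384) + (40) + (6) = 2734; answer 2734
Step 2: B1 = 2734; d = 7; total draws C(10,3) = 120; favorable C(3,3) = 1; P = 1/120; answer 1/120
Step 3: B2 = 1/120; threaded value p + q = 121; c = -9; remainder = value at the root: -9*(-9)^4 + 9*(-9)^3 - 5*(-9)^2 - 2*(-9)^1 - 9 = (-59049) + (-6561) + (-405) + (18) + (-9) = -66006; answer -66006

-66006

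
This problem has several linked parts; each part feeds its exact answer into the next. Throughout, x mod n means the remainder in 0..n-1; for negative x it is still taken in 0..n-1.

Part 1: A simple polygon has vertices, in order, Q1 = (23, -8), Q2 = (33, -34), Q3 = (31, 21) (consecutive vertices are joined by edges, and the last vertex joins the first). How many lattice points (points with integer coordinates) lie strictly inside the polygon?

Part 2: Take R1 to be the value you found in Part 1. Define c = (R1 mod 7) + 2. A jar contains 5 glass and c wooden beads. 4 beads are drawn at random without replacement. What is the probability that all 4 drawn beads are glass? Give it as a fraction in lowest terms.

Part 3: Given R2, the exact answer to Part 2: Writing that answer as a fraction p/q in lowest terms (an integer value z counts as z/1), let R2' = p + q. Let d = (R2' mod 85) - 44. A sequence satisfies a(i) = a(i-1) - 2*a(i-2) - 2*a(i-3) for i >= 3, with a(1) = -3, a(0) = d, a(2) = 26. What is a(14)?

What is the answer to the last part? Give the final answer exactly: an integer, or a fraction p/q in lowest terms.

Part 1: cross terms: (23*-34 - 33*-8)=-518, (33*21 - 31*-34)=1747, (31*-8 - 23*21)=-731; twice the area = |498| = 498; area = 249; boundary points = 2 + 1 + 1 = 4; strictly interior points = area - boundary/2 + 1 = 248; answer 248
Part 2: R1 = 248; c = 5; total draws C(10,4) = 210; favorable C(5,4) = 5; P = 1/42; answer 1/42
Part 3: R2 = 1/42; threaded value p + q = 43; d = -1; a(3) = 1*(26) - 2*(-3) - 2*(-1) = 34; iterating: a(3)=34, a(4)=-12, a(5)=-132, a(6)=-176, a(7)=112, a(8)=728, a(9)=856, a(10)=-824, a(11)=-3992, a(12)=-4056, a(13)=5576, a(14)=21672; answer 21672

21672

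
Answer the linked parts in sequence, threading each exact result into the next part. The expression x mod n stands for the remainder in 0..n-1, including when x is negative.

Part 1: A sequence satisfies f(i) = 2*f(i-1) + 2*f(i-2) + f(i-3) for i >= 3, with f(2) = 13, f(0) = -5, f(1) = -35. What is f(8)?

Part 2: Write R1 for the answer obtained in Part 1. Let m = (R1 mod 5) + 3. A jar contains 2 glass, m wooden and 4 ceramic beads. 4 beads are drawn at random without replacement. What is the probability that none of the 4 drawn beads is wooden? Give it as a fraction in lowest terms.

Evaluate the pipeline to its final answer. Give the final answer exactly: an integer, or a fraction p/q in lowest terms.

5/42

Part 1: f(3) = 2*(13) + 2*(-35) + 1*(-5) = -49; iterating: f(3)=-49, f(4)=-107, f(5)=-299, f(6)=-861, f(7)=-2427, f(8)=-6875; answer -6875
Part 2: R1 = -6875; m = 3; total draws C(9,4) = 126; favorable C(6,4) = 15; P = 5/42; answer 5/42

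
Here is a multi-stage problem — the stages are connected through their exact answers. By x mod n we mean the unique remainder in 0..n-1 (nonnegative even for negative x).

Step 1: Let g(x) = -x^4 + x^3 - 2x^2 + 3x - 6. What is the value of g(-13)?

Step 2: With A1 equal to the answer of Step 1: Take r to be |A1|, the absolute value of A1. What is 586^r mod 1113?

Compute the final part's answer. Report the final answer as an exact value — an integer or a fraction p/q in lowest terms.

19

Step 1: -1*(-13)^4 + 1*(-13)^3 - 2*(-13)^2 + 3*(-13)^1 - 6 = (-28561) + (-2197) + (-338) + (-39) + (-6) = -31141; answer -31141
Step 2: A1 = -31141; r = 31141; squarings mod 1113: 586^1=586, 586^2=592, 586^4=982, 586^8=466, 586^16=121, 586^32=172, 586^64=646, 586^128=1054, 586^256=142, 586^512=130, 586^1024=205, 586^2048=844, 586^4096=16, 586^8192=256, 586^16384=982; 586^31141 = 586^1 * 586^4 * 586^32 * 586^128 * 586^256 * 586^2048 * 586^4096 * 586^8192 * 586^16384 = 19 (mod 1113); answer 19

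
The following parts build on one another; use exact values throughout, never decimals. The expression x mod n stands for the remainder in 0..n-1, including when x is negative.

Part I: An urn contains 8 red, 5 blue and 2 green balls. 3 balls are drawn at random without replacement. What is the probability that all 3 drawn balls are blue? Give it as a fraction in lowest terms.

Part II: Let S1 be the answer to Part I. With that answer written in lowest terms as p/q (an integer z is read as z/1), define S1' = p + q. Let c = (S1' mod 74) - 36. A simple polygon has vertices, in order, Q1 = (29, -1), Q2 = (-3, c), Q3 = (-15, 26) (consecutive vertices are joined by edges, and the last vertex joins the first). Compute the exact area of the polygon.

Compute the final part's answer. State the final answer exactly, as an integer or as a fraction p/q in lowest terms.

Part I: total draws C(15,3) = 455; favorable C(5,3) = 10; P = 2/91; answer 2/91
Part II: S1 = 2/91; threaded value p + q = 93; c = -17; cross terms: (29*-17 - -3*-1)=-496, (-3*26 - -15*-17)=-333, (-15*-1 - 29*26)=-739; twice the area = |-1568| = 1568; area = 784; answer 784

784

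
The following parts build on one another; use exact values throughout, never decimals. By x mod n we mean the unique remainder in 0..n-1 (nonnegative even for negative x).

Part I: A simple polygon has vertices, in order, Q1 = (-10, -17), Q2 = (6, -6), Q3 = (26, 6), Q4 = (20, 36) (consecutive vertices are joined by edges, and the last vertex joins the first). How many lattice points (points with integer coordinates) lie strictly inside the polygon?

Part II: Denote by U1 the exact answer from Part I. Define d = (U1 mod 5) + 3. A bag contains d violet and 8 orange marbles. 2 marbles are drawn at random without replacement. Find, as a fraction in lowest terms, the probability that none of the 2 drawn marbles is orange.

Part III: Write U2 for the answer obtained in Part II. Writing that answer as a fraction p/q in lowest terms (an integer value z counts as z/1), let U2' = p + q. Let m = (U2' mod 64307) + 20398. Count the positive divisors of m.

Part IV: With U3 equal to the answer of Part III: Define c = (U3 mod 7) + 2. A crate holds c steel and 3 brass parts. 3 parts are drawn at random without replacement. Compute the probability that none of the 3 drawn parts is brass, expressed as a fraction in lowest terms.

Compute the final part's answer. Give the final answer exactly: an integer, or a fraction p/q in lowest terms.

Part I: cross terms: (-10*-6 - 6*-17)=162, (6*6 - 26*-6)=192, (26*36 - 20*6)=816, (20*-17 - -10*36)=20; twice the area = |1190| = 1190; area = 595; boundary points = 1 + 4 + 6 + 1 = 12; strictly interior points = area - boundary/2 + 1 = 590; answer 590
Part II: U1 = 590; d = 3; total draws C(11,2) = 55; favorable C(3,2) = 3; P = 3/55; answer 3/55
Part III: U2 = 3/55; threaded value p + q = 58; m = 20456; 20456 = 2^3 * 2557; number of divisors = (3+1) * (1+1) = 8; answer 8
Part IV: U3 = 8; c = 3; total draws C(6,3) = 20; favorable C(3,3) = 1; P = 1/20; answer 1/20

1/20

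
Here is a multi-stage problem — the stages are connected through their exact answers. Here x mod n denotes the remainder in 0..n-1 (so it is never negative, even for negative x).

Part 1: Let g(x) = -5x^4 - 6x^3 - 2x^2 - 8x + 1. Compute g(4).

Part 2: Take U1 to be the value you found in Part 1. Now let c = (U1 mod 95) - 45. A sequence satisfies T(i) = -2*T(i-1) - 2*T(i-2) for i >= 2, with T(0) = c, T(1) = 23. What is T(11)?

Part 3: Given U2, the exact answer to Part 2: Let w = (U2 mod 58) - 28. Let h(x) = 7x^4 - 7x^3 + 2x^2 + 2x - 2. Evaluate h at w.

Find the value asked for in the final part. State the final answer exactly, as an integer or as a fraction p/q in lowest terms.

1715250

Part 1: -5*(4)^4 - 6*(4)^3 - 2*(4)^2 - 8*(4)^1 + 1 = (-1280) + (-384) + (-32) + (-32) + (1) = -1727; answer -1727
Part 2: U1 = -1727; c = 33; T(2) = -2*(23) - 2*(33) = -112; iterating: T(2)=-112, T(3)=178, T(4)=-132, T(5)=-92, T(6)=448, T(7)=-712, T(8)=528, T(9)=368, T(10)=-1792, T(11)=2848; answer 2848
Part 3: U2 = 2848; w = -22; 7*(-22)^4 - 7*(-22)^3 + 2*(-22)^2 + 2*(-22)^1 - 2 = (1639792) + (74536) + (968) + (-44) + (-2) = 1715250; answer 1715250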